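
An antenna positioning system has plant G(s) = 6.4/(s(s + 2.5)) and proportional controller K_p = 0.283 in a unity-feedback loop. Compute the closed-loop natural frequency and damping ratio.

1 + K_p·G(s) = 0 gives s² + 2.5s + 1.811 = 0.
So ω_n² = 1.811 ⇒ ω_n = 1.346 rad/s, and ζ = 2.5/(2ω_n) = 0.929.

ω_n = 1.35 rad/s, ζ = 0.929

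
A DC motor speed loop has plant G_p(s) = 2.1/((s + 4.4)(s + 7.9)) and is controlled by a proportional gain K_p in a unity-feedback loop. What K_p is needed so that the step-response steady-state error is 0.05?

K_p = 314

Steady-state error for a unit step on this type-0 loop is 1/(1 + K_p·G_p(0)).
G_p(0) = 0.06041. Require 1/(1 + K_p·0.06041) = 0.05, so 1 + 0.06041·K_p = 20.
K_p = (20 − 1)/0.06041 = 314.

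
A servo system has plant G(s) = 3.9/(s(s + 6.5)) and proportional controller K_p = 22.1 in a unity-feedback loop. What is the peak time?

The closed-loop denominator s² + 6.5s + 86.19 gives ω_n = √86.19 = 9.284 and ζ = 6.5/(2ω_n) = 0.3501.
Damped frequency ω_d = ω_n√(1−ζ²) = 8.696 rad/s, so peak time T_p = π/ω_d = 0.361 s.

T_p = 0.361 s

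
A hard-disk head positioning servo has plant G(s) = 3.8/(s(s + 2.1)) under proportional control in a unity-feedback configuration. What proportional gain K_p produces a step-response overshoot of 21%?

K_p = 1.47

From %OS = 100·exp(−πζ/√(1−ζ²)) = 21%, ζ = −ln(0.21)/√(π²+ln²(0.21)) = 0.4449.
Characteristic equation s² + 2.1s + 3.8K_p = 0 gives ζ = 2.1/(2√(3.8K_p)).
Setting ζ = 0.4449: √(3.8K_p) = 2.1/(2·0.4449) = 2.36, so K_p = 5.57/3.8 = 1.47.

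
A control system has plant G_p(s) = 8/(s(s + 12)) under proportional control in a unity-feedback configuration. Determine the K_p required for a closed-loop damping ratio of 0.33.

Closed-loop characteristic equation: s² + 12s + K_p·8 = 0.
So ω_n = √(8K_p) and 2ζω_n = 12, giving ζ = 12/(2√(8K_p)).
Setting ζ = 0.33: √(8K_p) = 12/(2·0.33) = 18.18, so K_p = 330.6/8 = 41.3.

K_p = 41.3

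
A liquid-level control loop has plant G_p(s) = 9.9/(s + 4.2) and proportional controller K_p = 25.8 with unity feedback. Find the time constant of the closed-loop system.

τ = 0.00385 s

Closed-loop transfer function: T(s) = K_p·G_p(s)/(1 + K_p·G_p(s)) = 255.4/(s + 4.2 + 255.4) = 255.4/(s + 259.6).
Time constant τ = 1/259.6 = 0.00385 s.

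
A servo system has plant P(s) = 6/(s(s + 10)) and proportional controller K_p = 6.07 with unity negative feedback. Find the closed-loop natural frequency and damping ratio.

1 + K_p·P(s) = 0 gives s² + 10s + 36.42 = 0.
So ω_n² = 36.42 ⇒ ω_n = 6.035 rad/s, and ζ = 10/(2ω_n) = 0.829.

ω_n = 6.03 rad/s, ζ = 0.829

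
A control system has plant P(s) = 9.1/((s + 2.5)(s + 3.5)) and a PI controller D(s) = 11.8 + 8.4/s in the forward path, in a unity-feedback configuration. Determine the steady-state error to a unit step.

The open loop D(s)P(s) has a pole at the origin (type 1), so the static position error constant is infinite and e_ss = 1/(1+∞) = 0.

0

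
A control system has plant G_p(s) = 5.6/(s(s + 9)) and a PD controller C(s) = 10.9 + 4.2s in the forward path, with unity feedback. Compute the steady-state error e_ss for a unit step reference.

The open loop C(s)G_p(s) has a pole at the origin (type 1), so the static position error constant is infinite and e_ss = 1/(1+∞) = 0.

0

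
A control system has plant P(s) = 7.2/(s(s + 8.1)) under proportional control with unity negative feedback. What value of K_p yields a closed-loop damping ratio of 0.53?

K_p = 8.11

Closed-loop characteristic equation: s² + 8.1s + K_p·7.2 = 0.
So ω_n = √(7.2K_p) and 2ζω_n = 8.1, giving ζ = 8.1/(2√(7.2K_p)).
Setting ζ = 0.53: √(7.2K_p) = 8.1/(2·0.53) = 7.642, so K_p = 58.39/7.2 = 8.11.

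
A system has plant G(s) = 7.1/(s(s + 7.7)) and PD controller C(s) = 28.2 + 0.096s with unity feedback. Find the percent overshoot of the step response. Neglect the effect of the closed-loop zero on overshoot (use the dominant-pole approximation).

Forward path: (28.2 + 0.096s)·7.1/(s(s+7.7)). The closed-loop characteristic equation is s² + (7.7 + 7.1·0.096)s + 7.1·28.2 = 0.
That is s² + 8.382s + 200.2 = 0, so ω_n = 14.15 rad/s and ζ = 8.382/(2·14.15) = 0.2962.
%OS = 100·exp(−πζ/√(1−ζ²)) = 37.8%.

37.8%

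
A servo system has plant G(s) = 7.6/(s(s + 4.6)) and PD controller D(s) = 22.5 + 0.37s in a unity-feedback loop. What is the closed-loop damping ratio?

Forward path: (22.5 + 0.37s)·7.6/(s(s+4.6)). The closed-loop characteristic equation is s² + (4.6 + 7.6·0.37)s + 7.6·22.5 = 0.
That is s² + 7.412s + 171 = 0, so ω_n = 13.08 rad/s and ζ = 7.412/(2·13.08) = 0.2834.

ζ = 0.283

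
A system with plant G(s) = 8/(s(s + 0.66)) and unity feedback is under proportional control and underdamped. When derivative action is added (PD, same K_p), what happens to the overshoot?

decrease

With PD the characteristic equation becomes s² + (a + K·K_d)s + K·K_p = 0; the damping term grows, ζ rises, overshoot falls.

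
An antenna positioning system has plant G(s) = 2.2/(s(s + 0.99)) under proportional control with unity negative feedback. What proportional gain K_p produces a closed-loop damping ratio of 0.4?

K_p = 0.696

Closed-loop characteristic equation: s² + 0.99s + K_p·2.2 = 0.
So ω_n = √(2.2K_p) and 2ζω_n = 0.99, giving ζ = 0.99/(2√(2.2K_p)).
Setting ζ = 0.4: √(2.2K_p) = 0.99/(2·0.4) = 1.237, so K_p = 1.531/2.2 = 0.696.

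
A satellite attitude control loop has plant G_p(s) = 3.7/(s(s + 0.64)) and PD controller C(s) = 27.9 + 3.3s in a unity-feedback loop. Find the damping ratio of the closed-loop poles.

ζ = 0.632

Forward path: (27.9 + 3.3s)·3.7/(s(s+0.64)). The closed-loop characteristic equation is s² + (0.64 + 3.7·3.3)s + 3.7·27.9 = 0.
That is s² + 12.85s + 103.2 = 0, so ω_n = 10.16 rad/s and ζ = 12.85/(2·10.16) = 0.6324.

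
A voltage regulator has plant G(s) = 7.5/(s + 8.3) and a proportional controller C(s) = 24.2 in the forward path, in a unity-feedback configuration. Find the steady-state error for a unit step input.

The loop is type 0. Static position error constant K_pos = C(0)·G(0) = 24.2·0.9036 = 21.87.
Steady-state error to a unit step: e_ss = 1/(1+K_pos) = 1/22.87 = 0.0437.

0.0437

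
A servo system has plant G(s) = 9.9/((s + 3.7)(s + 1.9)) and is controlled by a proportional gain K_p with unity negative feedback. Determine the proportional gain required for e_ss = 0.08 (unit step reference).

Steady-state error for a unit step on this type-0 loop is 1/(1 + K_p·G(0)).
G(0) = 1.408. Require 1/(1 + K_p·1.408) = 0.08, so 1 + 1.408·K_p = 12.5.
K_p = (12.5 − 1)/1.408 = 8.17.

K_p = 8.17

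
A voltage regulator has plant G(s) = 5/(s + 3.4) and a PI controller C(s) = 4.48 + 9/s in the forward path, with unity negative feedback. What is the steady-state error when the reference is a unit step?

0

The open loop C(s)G(s) has a pole at the origin (type 1), so the static position error constant is infinite and e_ss = 1/(1+∞) = 0.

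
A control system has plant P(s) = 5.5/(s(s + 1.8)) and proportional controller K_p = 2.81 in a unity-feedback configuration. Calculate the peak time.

Closed-loop characteristic equation: s² + 1.8s + 15.46 = 0, so ω_n = 3.931 rad/s and ζ = 1.8/(2·3.931) = 0.2289.
Damped frequency ω_d = ω_n√(1−ζ²) = 3.827 rad/s, so peak time T_p = π/ω_d = 0.821 s.

T_p = 0.821 s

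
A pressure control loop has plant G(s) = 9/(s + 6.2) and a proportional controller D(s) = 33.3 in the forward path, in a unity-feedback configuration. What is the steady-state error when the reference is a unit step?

0.0203

The loop is type 0. Static position error constant K_pos = D(0)·G(0) = 33.3·1.452 = 48.34.
Steady-state error to a unit step: e_ss = 1/(1+K_pos) = 1/49.34 = 0.0203.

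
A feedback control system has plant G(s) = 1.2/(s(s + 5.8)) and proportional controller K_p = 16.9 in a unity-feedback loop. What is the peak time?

Closed-loop characteristic equation: s² + 5.8s + 20.28 = 0, so ω_n = 4.503 rad/s and ζ = 5.8/(2·4.503) = 0.644.
Damped frequency ω_d = ω_n√(1−ζ²) = 3.445 rad/s, so peak time T_p = π/ω_d = 0.912 s.

T_p = 0.912 s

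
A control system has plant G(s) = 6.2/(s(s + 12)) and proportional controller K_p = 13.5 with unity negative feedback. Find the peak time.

From 1 + K_pG(s) = 0: s² + 12s + 83.7 = 0 ⇒ ω_n = 9.149, ζ = 0.6558.
Damped frequency ω_d = ω_n√(1−ζ²) = 6.907 rad/s, so peak time T_p = π/ω_d = 0.455 s.

T_p = 0.455 s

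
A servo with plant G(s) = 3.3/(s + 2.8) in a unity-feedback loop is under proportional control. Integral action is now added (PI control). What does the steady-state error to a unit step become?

0

The integrator makes K_pos = lim_{s→0} C(s)G(s) infinite, so e_ss = 1/(1+K_pos) = 0.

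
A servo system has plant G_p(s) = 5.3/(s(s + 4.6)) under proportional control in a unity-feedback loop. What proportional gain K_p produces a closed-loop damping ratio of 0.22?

K_p = 20.6

Closed-loop characteristic equation: s² + 4.6s + K_p·5.3 = 0.
So ω_n = √(5.3K_p) and 2ζω_n = 4.6, giving ζ = 4.6/(2√(5.3K_p)).
Setting ζ = 0.22: √(5.3K_p) = 4.6/(2·0.22) = 10.45, so K_p = 109.3/5.3 = 20.6.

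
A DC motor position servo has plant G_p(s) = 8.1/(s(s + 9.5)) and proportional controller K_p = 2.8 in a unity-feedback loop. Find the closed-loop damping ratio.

ζ = 0.997

1 + K_p·G_p(s) = 0 gives s² + 9.5s + 22.68 = 0.
Matching s² + 2ζω_n s + ω_n²: ω_n = √22.68 = 4.762 rad/s and 2ζω_n = 9.5, so ζ = 9.5/(2·4.762) = 0.997.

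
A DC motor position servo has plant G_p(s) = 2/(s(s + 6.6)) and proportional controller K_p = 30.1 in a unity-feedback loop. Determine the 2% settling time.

T_s ≈ 1.21 s

Closed-loop characteristic equation: s² + 6.6s + 60.2 = 0, so ω_n = 7.759 rad/s and ζ = 6.6/(2·7.759) = 0.4253.
2% settling time T_s ≈ 4/(ζω_n) = 4/3.3 = 1.21 s.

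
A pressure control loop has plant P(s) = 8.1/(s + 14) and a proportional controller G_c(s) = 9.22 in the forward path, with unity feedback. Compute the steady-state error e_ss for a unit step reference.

0.158

The loop is type 0. Static position error constant K_pos = G_c(0)·P(0) = 9.22·0.5786 = 5.334.
Steady-state error to a unit step: e_ss = 1/(1+K_pos) = 1/6.334 = 0.158.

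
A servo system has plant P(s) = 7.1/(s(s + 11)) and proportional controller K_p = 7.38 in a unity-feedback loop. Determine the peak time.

T_p = 0.668 s

The closed-loop denominator s² + 11s + 52.4 gives ω_n = √52.4 = 7.239 and ζ = 11/(2ω_n) = 0.7598.
Damped frequency ω_d = ω_n√(1−ζ²) = 4.706 rad/s, so peak time T_p = π/ω_d = 0.668 s.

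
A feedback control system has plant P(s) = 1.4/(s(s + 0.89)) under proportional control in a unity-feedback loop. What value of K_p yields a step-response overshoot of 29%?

K_p = 1.05

From %OS = 100·exp(−πζ/√(1−ζ²)) = 29%, ζ = −ln(0.29)/√(π²+ln²(0.29)) = 0.3666.
Characteristic equation s² + 0.89s + 1.4K_p = 0 gives ζ = 0.89/(2√(1.4K_p)).
Setting ζ = 0.3666: √(1.4K_p) = 0.89/(2·0.3666) = 1.214, so K_p = 1.473/1.4 = 1.05.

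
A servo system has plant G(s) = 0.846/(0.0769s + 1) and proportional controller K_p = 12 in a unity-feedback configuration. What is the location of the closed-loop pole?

Closed loop: T(s) = K_p·G/(1+K_p·G) = 10.15/(0.0769s + 1 + 10.15), with pole at s = −(1 + 10.15)/0.0769 = −145.

s = -145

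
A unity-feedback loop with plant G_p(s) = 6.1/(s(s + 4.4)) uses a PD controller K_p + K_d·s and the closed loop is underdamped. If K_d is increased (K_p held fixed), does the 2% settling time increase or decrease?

decrease

Characteristic equation s² + (4.4 + 6.1K_d)s + 6.1K_p = 0: raising K_d increases ζω_n = (4.4+6.1K_d)/2 while the loop stays underdamped, so T_s ≈ 4/(ζω_n) decreases.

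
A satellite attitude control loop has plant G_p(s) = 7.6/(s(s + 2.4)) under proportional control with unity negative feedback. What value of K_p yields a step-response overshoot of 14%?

From %OS = 100·exp(−πζ/√(1−ζ²)) = 14%, ζ = −ln(0.14)/√(π²+ln²(0.14)) = 0.5305.
Characteristic equation s² + 2.4s + 7.6K_p = 0 gives ζ = 2.4/(2√(7.6K_p)).
Setting ζ = 0.5305: √(7.6K_p) = 2.4/(2·0.5305) = 2.262, so K_p = 5.117/7.6 = 0.673.

K_p = 0.673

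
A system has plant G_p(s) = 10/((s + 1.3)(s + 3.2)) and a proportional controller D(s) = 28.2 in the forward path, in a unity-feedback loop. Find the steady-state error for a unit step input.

0.0145

The loop is type 0. Static position error constant K_pos = D(0)·G_p(0) = 28.2·2.404 = 67.79.
Steady-state error to a unit step: e_ss = 1/(1+K_pos) = 1/68.79 = 0.0145.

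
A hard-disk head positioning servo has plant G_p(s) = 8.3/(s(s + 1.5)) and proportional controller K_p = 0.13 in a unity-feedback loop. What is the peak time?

T_p = 4.37 s

The closed-loop denominator s² + 1.5s + 1.079 gives ω_n = √1.079 = 1.039 and ζ = 1.5/(2ω_n) = 0.722.
Damped frequency ω_d = ω_n√(1−ζ²) = 0.7187 rad/s, so peak time T_p = π/ω_d = 4.37 s.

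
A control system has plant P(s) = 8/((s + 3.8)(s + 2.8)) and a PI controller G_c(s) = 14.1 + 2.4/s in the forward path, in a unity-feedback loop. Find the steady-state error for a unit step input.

0

The open loop G_c(s)P(s) has a pole at the origin (type 1), so the static position error constant is infinite and e_ss = 1/(1+∞) = 0.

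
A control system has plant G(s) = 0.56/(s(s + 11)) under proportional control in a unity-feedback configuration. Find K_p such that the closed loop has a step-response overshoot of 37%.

K_p = 593

From %OS = 100·exp(−πζ/√(1−ζ²)) = 37%, ζ = −ln(0.37)/√(π²+ln²(0.37)) = 0.3017.
Characteristic equation s² + 11s + 0.56K_p = 0 gives ζ = 11/(2√(0.56K_p)).
Setting ζ = 0.3017: √(0.56K_p) = 11/(2·0.3017) = 18.23, so K_p = 332.3/0.56 = 593.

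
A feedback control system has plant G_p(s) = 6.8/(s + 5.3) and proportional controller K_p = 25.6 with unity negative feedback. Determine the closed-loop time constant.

Closed-loop transfer function: T(s) = K_p·G_p(s)/(1 + K_p·G_p(s)) = 174.1/(s + 5.3 + 174.1) = 174.1/(s + 179.4).
Time constant τ = 1/179.4 = 0.00557 s.

τ = 0.00557 s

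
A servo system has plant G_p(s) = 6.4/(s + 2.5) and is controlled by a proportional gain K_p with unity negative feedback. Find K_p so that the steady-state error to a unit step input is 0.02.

K_p = 19.1

Steady-state error for a unit step on this type-0 loop is 1/(1 + K_p·G_p(0)).
G_p(0) = 2.56. Require 1/(1 + K_p·2.56) = 0.02, so 1 + 2.56·K_p = 50.
K_p = (50 − 1)/2.56 = 19.1.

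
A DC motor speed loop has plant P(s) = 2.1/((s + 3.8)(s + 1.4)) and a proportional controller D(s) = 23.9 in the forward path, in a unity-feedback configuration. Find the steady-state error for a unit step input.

0.0958

The loop is type 0. Static position error constant K_pos = D(0)·P(0) = 23.9·0.3947 = 9.434.
Steady-state error to a unit step: e_ss = 1/(1+K_pos) = 1/10.43 = 0.0958.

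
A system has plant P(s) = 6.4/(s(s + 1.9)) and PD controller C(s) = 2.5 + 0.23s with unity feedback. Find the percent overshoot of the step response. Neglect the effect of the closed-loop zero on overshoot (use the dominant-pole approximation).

23.2%

Forward path: (2.5 + 0.23s)·6.4/(s(s+1.9)). The closed-loop characteristic equation is s² + (1.9 + 6.4·0.23)s + 6.4·2.5 = 0.
That is s² + 3.372s + 16 = 0, so ω_n = 4 rad/s and ζ = 3.372/(2·4) = 0.4215.
%OS = 100·exp(−πζ/√(1−ζ²)) = 23.2%.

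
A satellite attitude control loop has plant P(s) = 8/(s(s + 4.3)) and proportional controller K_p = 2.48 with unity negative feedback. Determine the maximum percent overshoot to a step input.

17.7%

From 1 + K_pP(s) = 0: s² + 4.3s + 19.84 = 0 ⇒ ω_n = 4.454, ζ = 0.4827.
%OS = 100·exp(−πζ/√(1−ζ²)) = 100·exp(−π·0.4827/√0.767) = 17.7%.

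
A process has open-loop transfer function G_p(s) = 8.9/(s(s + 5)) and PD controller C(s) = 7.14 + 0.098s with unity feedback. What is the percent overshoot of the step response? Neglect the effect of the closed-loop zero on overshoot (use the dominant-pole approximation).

28.8%

Forward path: (7.14 + 0.098s)·8.9/(s(s+5)). The closed-loop characteristic equation is s² + (5 + 8.9·0.098)s + 8.9·7.14 = 0.
That is s² + 5.872s + 63.55 = 0, so ω_n = 7.972 rad/s and ζ = 5.872/(2·7.972) = 0.3683.
%OS = 100·exp(−πζ/√(1−ζ²)) = 28.8%.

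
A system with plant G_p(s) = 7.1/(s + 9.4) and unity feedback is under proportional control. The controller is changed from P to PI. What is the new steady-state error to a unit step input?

0

The integrator makes K_pos = lim_{s→0} C(s)G(s) infinite, so e_ss = 1/(1+K_pos) = 0.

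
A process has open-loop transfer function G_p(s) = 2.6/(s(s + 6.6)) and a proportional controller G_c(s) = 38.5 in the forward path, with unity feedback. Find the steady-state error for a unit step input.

0

The open loop G_c(s)G_p(s) has a pole at the origin (type 1), so the static position error constant is infinite and e_ss = 1/(1+∞) = 0.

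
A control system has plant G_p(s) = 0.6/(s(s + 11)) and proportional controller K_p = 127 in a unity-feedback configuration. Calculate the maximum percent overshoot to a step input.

Closed-loop characteristic equation: s² + 11s + 76.2 = 0, so ω_n = 8.729 rad/s and ζ = 11/(2·8.729) = 0.6301.
%OS = 100·exp(−πζ/√(1−ζ²)) = 100·exp(−π·0.6301/√0.603) = 7.82%.

7.82%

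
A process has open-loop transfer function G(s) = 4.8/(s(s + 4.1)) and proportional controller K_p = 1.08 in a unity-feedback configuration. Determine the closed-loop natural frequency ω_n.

ω_n = 2.28 rad/s

1 + K_p·G(s) = 0 gives s² + 4.1s + 5.184 = 0.
So ω_n² = 5.184 ⇒ ω_n = 2.277 rad/s, and ζ = 4.1/(2ω_n) = 0.9.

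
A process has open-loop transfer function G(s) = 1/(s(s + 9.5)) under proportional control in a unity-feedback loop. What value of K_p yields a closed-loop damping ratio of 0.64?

Closed-loop characteristic equation: s² + 9.5s + K_p·1 = 0.
So ω_n = √(1K_p) and 2ζω_n = 9.5, giving ζ = 9.5/(2√(1K_p)).
Setting ζ = 0.64: √(1K_p) = 9.5/(2·0.64) = 7.422, so K_p = 55.08/1 = 55.1.

K_p = 55.1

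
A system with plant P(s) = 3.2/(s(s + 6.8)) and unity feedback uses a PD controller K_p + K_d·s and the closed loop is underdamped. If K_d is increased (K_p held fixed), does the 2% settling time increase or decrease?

Characteristic equation s² + (6.8 + 3.2K_d)s + 3.2K_p = 0: raising K_d increases ζω_n = (6.8+3.2K_d)/2 while the loop stays underdamped, so T_s ≈ 4/(ζω_n) decreases.

decrease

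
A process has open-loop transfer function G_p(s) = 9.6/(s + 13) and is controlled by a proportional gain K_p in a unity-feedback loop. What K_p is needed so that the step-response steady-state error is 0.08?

K_p = 15.6

The loop is type 0, so e_ss(step) = 1/(1 + K_pos) with K_pos = K_p·G_p(0).
G_p(0) = 0.7385. Require 1/(1 + K_p·0.7385) = 0.08, so 1 + 0.7385·K_p = 12.5.
K_p = (12.5 − 1)/0.7385 = 15.6.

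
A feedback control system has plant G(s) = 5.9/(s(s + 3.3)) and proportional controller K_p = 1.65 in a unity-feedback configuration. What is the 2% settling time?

From 1 + K_pG(s) = 0: s² + 3.3s + 9.735 = 0 ⇒ ω_n = 3.12, ζ = 0.5288.
2% settling time T_s ≈ 4/(ζω_n) = 4/1.65 = 2.42 s.

T_s ≈ 2.42 s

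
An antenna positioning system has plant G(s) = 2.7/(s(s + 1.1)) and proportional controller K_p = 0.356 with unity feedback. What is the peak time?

Closed-loop characteristic equation: s² + 1.1s + 0.9612 = 0, so ω_n = 0.9804 rad/s and ζ = 1.1/(2·0.9804) = 0.561.
Damped frequency ω_d = ω_n√(1−ζ²) = 0.8116 rad/s, so peak time T_p = π/ω_d = 3.87 s.

T_p = 3.87 s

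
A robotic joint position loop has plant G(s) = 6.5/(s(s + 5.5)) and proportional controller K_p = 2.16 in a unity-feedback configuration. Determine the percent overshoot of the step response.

The closed-loop denominator s² + 5.5s + 14.04 gives ω_n = √14.04 = 3.747 and ζ = 5.5/(2ω_n) = 0.7339.
%OS = 100·exp(−πζ/√(1−ζ²)) = 100·exp(−π·0.7339/√0.4614) = 3.36%.

3.36%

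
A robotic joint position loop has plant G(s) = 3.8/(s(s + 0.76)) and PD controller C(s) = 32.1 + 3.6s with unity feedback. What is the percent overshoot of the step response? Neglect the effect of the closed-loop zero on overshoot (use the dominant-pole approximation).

6.63%

Forward path: (32.1 + 3.6s)·3.8/(s(s+0.76)). The closed-loop characteristic equation is s² + (0.76 + 3.8·3.6)s + 3.8·32.1 = 0.
That is s² + 14.44s + 122 = 0, so ω_n = 11.04 rad/s and ζ = 14.44/(2·11.04) = 0.6537.
%OS = 100·exp(−πζ/√(1−ζ²)) = 6.63%.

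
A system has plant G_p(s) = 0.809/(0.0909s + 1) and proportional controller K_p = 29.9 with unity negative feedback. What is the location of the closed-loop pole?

Closed loop: T(s) = K_p·G_p/(1+K_p·G_p) = 24.19/(0.0909s + 1 + 24.19), with pole at s = −(1 + 24.19)/0.0909 = −277.1.

s = -277.1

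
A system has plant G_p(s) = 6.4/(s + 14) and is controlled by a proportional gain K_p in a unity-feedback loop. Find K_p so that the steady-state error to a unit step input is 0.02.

K_p = 107

The loop is type 0, so e_ss(step) = 1/(1 + K_pos) with K_pos = K_p·G_p(0).
G_p(0) = 0.4571. Require 1/(1 + K_p·0.4571) = 0.02, so 1 + 0.4571·K_p = 50.
K_p = (50 − 1)/0.4571 = 107.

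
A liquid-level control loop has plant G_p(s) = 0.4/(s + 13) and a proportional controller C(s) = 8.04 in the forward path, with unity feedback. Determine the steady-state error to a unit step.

0.802

The loop is type 0. Static position error constant K_pos = C(0)·G_p(0) = 8.04·0.03077 = 0.2474.
Steady-state error to a unit step: e_ss = 1/(1+K_pos) = 1/1.247 = 0.802.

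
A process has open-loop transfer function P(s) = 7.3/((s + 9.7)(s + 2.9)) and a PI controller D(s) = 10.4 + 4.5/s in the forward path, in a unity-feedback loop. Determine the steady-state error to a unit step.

The open loop D(s)P(s) has a pole at the origin (type 1), so the static position error constant is infinite and e_ss = 1/(1+∞) = 0.

0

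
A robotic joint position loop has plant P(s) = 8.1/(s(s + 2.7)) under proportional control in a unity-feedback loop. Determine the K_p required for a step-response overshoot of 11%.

From %OS = 100·exp(−πζ/√(1−ζ²)) = 11%, ζ = −ln(0.11)/√(π²+ln²(0.11)) = 0.5749.
Characteristic equation s² + 2.7s + 8.1K_p = 0 gives ζ = 2.7/(2√(8.1K_p)).
Setting ζ = 0.5749: √(8.1K_p) = 2.7/(2·0.5749) = 2.348, so K_p = 5.514/8.1 = 0.681.

K_p = 0.681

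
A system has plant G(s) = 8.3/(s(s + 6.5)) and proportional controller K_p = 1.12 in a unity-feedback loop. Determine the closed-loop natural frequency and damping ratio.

ω_n = 3.05 rad/s, ζ = 1.07

With unity feedback the closed-loop characteristic equation is s² + 6.5s + 1.12·8.3 = s² + 6.5s + 9.296 = 0.
So ω_n² = 9.296 ⇒ ω_n = 3.049 rad/s, and ζ = 6.5/(2ω_n) = 1.07.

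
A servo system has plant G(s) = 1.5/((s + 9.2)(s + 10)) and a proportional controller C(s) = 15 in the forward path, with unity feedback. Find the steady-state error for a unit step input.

0.803

The loop is type 0. Static position error constant K_pos = C(0)·G(0) = 15·0.0163 = 0.2446.
Steady-state error to a unit step: e_ss = 1/(1+K_pos) = 1/1.245 = 0.803.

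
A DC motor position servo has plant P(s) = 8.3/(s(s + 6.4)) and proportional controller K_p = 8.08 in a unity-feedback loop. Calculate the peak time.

Closed-loop characteristic equation: s² + 6.4s + 67.06 = 0, so ω_n = 8.189 rad/s and ζ = 6.4/(2·8.189) = 0.3908.
Damped frequency ω_d = ω_n√(1−ζ²) = 7.538 rad/s, so peak time T_p = π/ω_d = 0.417 s.

T_p = 0.417 s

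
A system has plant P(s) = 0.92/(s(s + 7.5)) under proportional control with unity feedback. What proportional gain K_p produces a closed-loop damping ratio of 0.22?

K_p = 316

Closed-loop characteristic equation: s² + 7.5s + K_p·0.92 = 0.
So ω_n = √(0.92K_p) and 2ζω_n = 7.5, giving ζ = 7.5/(2√(0.92K_p)).
Setting ζ = 0.22: √(0.92K_p) = 7.5/(2·0.22) = 17.05, so K_p = 290.5/0.92 = 316.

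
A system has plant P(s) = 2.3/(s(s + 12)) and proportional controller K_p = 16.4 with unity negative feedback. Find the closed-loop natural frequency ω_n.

The closed-loop denominator is s(s+12) + 16.4·2.3 = s² + 12s + 37.72.
Matching s² + 2ζω_n s + ω_n²: ω_n = √37.72 = 6.142 rad/s and 2ζω_n = 12, so ζ = 12/(2·6.142) = 0.977.

ω_n = 6.14 rad/s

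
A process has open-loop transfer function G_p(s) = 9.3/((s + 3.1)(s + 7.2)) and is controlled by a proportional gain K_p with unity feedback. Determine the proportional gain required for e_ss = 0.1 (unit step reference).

K_p = 21.6

The loop is type 0, so e_ss(step) = 1/(1 + K_pos) with K_pos = K_p·G_p(0).
G_p(0) = 0.4167. Require 1/(1 + K_p·0.4167) = 0.1, so 1 + 0.4167·K_p = 10.
K_p = (10 − 1)/0.4167 = 21.6.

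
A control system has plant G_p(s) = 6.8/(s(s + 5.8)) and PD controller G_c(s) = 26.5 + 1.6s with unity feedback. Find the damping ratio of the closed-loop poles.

Forward path: (26.5 + 1.6s)·6.8/(s(s+5.8)). The closed-loop characteristic equation is s² + (5.8 + 6.8·1.6)s + 6.8·26.5 = 0.
That is s² + 16.68s + 180.2 = 0, so ω_n = 13.42 rad/s and ζ = 16.68/(2·13.42) = 0.6213.

ζ = 0.621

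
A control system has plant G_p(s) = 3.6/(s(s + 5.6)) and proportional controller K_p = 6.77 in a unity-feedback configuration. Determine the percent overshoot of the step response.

From 1 + K_pG_p(s) = 0: s² + 5.6s + 24.37 = 0 ⇒ ω_n = 4.937, ζ = 0.5672.
%OS = 100·exp(−πζ/√(1−ζ²)) = 100·exp(−π·0.5672/√0.6783) = 11.5%.

11.5%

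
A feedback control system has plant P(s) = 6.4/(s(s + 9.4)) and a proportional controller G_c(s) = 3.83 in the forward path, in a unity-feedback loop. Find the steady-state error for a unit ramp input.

0.383

The loop has one pole at the origin (type 1). Velocity error constant K_v = lim_{s→0} s·G_c(s)P(s) = 3.83·6.4/9.4 = 2.608.
Steady-state error to a unit ramp: e_ss = 1/K_v = 0.383.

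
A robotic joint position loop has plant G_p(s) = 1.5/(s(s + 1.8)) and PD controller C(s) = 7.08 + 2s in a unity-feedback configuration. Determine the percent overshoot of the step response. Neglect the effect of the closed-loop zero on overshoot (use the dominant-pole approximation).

Forward path: (7.08 + 2s)·1.5/(s(s+1.8)). The closed-loop characteristic equation is s² + (1.8 + 1.5·2)s + 1.5·7.08 = 0.
That is s² + 4.8s + 10.62 = 0, so ω_n = 3.259 rad/s and ζ = 4.8/(2·3.259) = 0.7365.
%OS = 100·exp(−πζ/√(1−ζ²)) = 3.27%.

3.27%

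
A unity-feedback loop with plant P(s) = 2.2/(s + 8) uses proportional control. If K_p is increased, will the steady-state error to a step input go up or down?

e_ss = 1/(1 + K_p·P(0)); a larger K_p raises the denominator, so e_ss decreases.

decrease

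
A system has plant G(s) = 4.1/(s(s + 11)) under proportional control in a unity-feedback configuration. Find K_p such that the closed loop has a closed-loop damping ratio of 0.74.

Closed-loop characteristic equation: s² + 11s + K_p·4.1 = 0.
So ω_n = √(4.1K_p) and 2ζω_n = 11, giving ζ = 11/(2√(4.1K_p)).
Setting ζ = 0.74: √(4.1K_p) = 11/(2·0.74) = 7.432, so K_p = 55.24/4.1 = 13.5.

K_p = 13.5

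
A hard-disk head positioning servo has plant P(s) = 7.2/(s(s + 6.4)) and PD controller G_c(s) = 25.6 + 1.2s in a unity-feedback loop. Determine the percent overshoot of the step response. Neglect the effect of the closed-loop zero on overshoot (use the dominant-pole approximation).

12.4%

Forward path: (25.6 + 1.2s)·7.2/(s(s+6.4)). The closed-loop characteristic equation is s² + (6.4 + 7.2·1.2)s + 7.2·25.6 = 0.
That is s² + 15.04s + 184.3 = 0, so ω_n = 13.58 rad/s and ζ = 15.04/(2·13.58) = 0.5539.
%OS = 100·exp(−πζ/√(1−ζ²)) = 12.4%.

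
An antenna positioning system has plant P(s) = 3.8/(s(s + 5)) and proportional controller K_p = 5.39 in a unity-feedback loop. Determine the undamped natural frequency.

ω_n = 4.53 rad/s

1 + K_p·P(s) = 0 gives s² + 5s + 20.48 = 0.
So ω_n² = 20.48 ⇒ ω_n = 4.526 rad/s, and ζ = 5/(2ω_n) = 0.552.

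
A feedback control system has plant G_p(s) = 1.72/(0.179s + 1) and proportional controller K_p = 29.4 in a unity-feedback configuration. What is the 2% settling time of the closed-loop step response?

Closed loop: T(s) = K_p·G_p/(1+K_p·G_p) = 50.57/(0.179s + 1 + 50.57), with pole at s = −(1 + 50.57)/0.179 = −288.1.
τ = 1/288.1 = 0.003471 s, so 2% settling time ≈ 4τ = 0.0139 s.

T_s ≈ 0.0139 s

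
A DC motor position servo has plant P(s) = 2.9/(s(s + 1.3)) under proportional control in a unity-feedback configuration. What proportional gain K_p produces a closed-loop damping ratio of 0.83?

Closed-loop characteristic equation: s² + 1.3s + K_p·2.9 = 0.
So ω_n = √(2.9K_p) and 2ζω_n = 1.3, giving ζ = 1.3/(2√(2.9K_p)).
Setting ζ = 0.83: √(2.9K_p) = 1.3/(2·0.83) = 0.7831, so K_p = 0.6133/2.9 = 0.211.

K_p = 0.211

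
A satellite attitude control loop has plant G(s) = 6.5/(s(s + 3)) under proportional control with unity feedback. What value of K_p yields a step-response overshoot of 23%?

K_p = 1.93

From %OS = 100·exp(−πζ/√(1−ζ²)) = 23%, ζ = −ln(0.23)/√(π²+ln²(0.23)) = 0.4237.
Characteristic equation s² + 3s + 6.5K_p = 0 gives ζ = 3/(2√(6.5K_p)).
Setting ζ = 0.4237: √(6.5K_p) = 3/(2·0.4237) = 3.54, so K_p = 12.53/6.5 = 1.93.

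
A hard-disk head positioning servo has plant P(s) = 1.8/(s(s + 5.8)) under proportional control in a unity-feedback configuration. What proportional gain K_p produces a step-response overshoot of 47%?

From %OS = 100·exp(−πζ/√(1−ζ²)) = 47%, ζ = −ln(0.47)/√(π²+ln²(0.47)) = 0.2337.
Characteristic equation s² + 5.8s + 1.8K_p = 0 gives ζ = 5.8/(2√(1.8K_p)).
Setting ζ = 0.2337: √(1.8K_p) = 5.8/(2·0.2337) = 12.41, so K_p = 154/1.8 = 85.6.

K_p = 85.6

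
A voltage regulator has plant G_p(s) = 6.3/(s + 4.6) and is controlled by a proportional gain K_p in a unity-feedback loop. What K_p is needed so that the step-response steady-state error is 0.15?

For a type-0 loop with proportional control, e_ss = 1/(1 + K_p·G_p(0)).
G_p(0) = 1.37. Require 1/(1 + K_p·1.37) = 0.15, so 1 + 1.37·K_p = 6.667.
K_p = (6.667 − 1)/1.37 = 4.14.

K_p = 4.14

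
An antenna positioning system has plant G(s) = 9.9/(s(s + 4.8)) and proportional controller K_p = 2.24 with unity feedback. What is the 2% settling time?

Closed-loop characteristic equation: s² + 4.8s + 22.18 = 0, so ω_n = 4.709 rad/s and ζ = 4.8/(2·4.709) = 0.5096.
2% settling time T_s ≈ 4/(ζω_n) = 4/2.4 = 1.67 s.

T_s ≈ 1.67 s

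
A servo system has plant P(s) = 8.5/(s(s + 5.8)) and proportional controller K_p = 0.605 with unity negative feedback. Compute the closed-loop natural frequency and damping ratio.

1 + K_p·P(s) = 0 gives s² + 5.8s + 5.143 = 0.
So ω_n² = 5.143 ⇒ ω_n = 2.268 rad/s, and ζ = 5.8/(2ω_n) = 1.28.

ω_n = 2.27 rad/s, ζ = 1.28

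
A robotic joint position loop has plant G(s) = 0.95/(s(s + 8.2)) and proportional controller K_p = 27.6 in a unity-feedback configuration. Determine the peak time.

The closed-loop denominator s² + 8.2s + 26.22 gives ω_n = √26.22 = 5.121 and ζ = 8.2/(2ω_n) = 0.8007.
Damped frequency ω_d = ω_n√(1−ζ²) = 3.068 rad/s, so peak time T_p = π/ω_d = 1.02 s.

T_p = 1.02 s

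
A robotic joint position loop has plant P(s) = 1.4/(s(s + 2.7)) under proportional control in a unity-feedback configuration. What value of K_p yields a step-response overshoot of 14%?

K_p = 4.63

From %OS = 100·exp(−πζ/√(1−ζ²)) = 14%, ζ = −ln(0.14)/√(π²+ln²(0.14)) = 0.5305.
Characteristic equation s² + 2.7s + 1.4K_p = 0 gives ζ = 2.7/(2√(1.4K_p)).
Setting ζ = 0.5305: √(1.4K_p) = 2.7/(2·0.5305) = 2.545, so K_p = 6.476/1.4 = 4.63.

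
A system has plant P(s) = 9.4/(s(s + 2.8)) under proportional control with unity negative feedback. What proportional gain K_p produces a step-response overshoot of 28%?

From %OS = 100·exp(−πζ/√(1−ζ²)) = 28%, ζ = −ln(0.28)/√(π²+ln²(0.28)) = 0.3755.
Characteristic equation s² + 2.8s + 9.4K_p = 0 gives ζ = 2.8/(2√(9.4K_p)).
Setting ζ = 0.3755: √(9.4K_p) = 2.8/(2·0.3755) = 3.728, so K_p = 13.9/9.4 = 1.48.

K_p = 1.48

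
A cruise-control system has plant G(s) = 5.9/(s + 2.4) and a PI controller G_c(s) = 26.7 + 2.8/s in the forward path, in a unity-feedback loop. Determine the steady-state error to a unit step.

The open loop G_c(s)G(s) has a pole at the origin (type 1), so the static position error constant is infinite and e_ss = 1/(1+∞) = 0.

0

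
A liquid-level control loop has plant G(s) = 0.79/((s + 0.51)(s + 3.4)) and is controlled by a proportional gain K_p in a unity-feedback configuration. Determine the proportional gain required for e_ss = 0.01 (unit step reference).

K_p = 217

The loop is type 0, so e_ss(step) = 1/(1 + K_pos) with K_pos = K_p·G(0).
G(0) = 0.4556. Require 1/(1 + K_p·0.4556) = 0.01, so 1 + 0.4556·K_p = 100.
K_p = (100 − 1)/0.4556 = 217.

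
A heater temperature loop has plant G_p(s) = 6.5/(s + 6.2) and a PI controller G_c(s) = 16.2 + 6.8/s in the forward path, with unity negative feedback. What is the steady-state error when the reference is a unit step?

The open loop G_c(s)G_p(s) has a pole at the origin (type 1), so the static position error constant is infinite and e_ss = 1/(1+∞) = 0.

0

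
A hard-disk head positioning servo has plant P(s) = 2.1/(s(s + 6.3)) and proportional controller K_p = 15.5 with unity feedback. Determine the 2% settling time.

The closed-loop denominator s² + 6.3s + 32.55 gives ω_n = √32.55 = 5.705 and ζ = 6.3/(2ω_n) = 0.5521.
2% settling time T_s ≈ 4/(ζω_n) = 4/3.15 = 1.27 s.

T_s ≈ 1.27 s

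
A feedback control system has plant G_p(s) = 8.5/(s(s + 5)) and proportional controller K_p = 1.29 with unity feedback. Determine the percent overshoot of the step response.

Closed-loop characteristic equation: s² + 5s + 10.96 = 0, so ω_n = 3.311 rad/s and ζ = 5/(2·3.311) = 0.755.
%OS = 100·exp(−πζ/√(1−ζ²)) = 100·exp(−π·0.755/√0.43) = 2.69%.

2.69%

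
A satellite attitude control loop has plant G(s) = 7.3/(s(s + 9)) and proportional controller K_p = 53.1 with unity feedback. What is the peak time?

T_p = 0.164 s

Closed-loop characteristic equation: s² + 9s + 387.6 = 0, so ω_n = 19.69 rad/s and ζ = 9/(2·19.69) = 0.2286.
Damped frequency ω_d = ω_n√(1−ζ²) = 19.17 rad/s, so peak time T_p = π/ω_d = 0.164 s.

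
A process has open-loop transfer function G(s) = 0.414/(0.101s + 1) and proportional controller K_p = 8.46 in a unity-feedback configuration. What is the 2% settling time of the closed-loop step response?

Closed loop: T(s) = K_p·G/(1+K_p·G) = 3.502/(0.101s + 1 + 3.502), with pole at s = −(1 + 3.502)/0.101 = −44.58.
τ = 1/44.58 = 0.02243 s, so 2% settling time ≈ 4τ = 0.0897 s.

T_s ≈ 0.0897 s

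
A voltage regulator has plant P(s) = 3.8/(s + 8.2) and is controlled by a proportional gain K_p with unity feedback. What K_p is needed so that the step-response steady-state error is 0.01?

K_p = 214

For a type-0 loop with proportional control, e_ss = 1/(1 + K_p·P(0)).
P(0) = 0.4634. Require 1/(1 + K_p·0.4634) = 0.01, so 1 + 0.4634·K_p = 100.
K_p = (100 − 1)/0.4634 = 214.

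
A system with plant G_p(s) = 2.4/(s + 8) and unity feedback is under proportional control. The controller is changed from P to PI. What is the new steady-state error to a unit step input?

The integrator makes K_pos = lim_{s→0} C(s)G(s) infinite, so e_ss = 1/(1+K_pos) = 0.

0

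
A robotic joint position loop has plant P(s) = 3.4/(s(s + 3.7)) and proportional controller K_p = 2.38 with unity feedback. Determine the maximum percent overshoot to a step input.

6.79%

Closed-loop characteristic equation: s² + 3.7s + 8.092 = 0, so ω_n = 2.845 rad/s and ζ = 3.7/(2·2.845) = 0.6503.
%OS = 100·exp(−πζ/√(1−ζ²)) = 100·exp(−π·0.6503/√0.5771) = 6.79%.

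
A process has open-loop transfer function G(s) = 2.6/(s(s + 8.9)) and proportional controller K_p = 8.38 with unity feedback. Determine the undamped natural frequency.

The closed-loop denominator is s(s+8.9) + 8.38·2.6 = s² + 8.9s + 21.79.
So ω_n² = 21.79 ⇒ ω_n = 4.668 rad/s, and ζ = 8.9/(2ω_n) = 0.953.

ω_n = 4.67 rad/s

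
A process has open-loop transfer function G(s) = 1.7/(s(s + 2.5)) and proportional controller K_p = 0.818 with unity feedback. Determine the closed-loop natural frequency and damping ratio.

The closed-loop denominator is s(s+2.5) + 0.818·1.7 = s² + 2.5s + 1.391.
So ω_n² = 1.391 ⇒ ω_n = 1.179 rad/s, and ζ = 2.5/(2ω_n) = 1.06.

ω_n = 1.18 rad/s, ζ = 1.06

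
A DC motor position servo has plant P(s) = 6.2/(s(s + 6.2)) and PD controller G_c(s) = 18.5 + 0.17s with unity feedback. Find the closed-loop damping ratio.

Forward path: (18.5 + 0.17s)·6.2/(s(s+6.2)). The closed-loop characteristic equation is s² + (6.2 + 6.2·0.17)s + 6.2·18.5 = 0.
That is s² + 7.254s + 114.7 = 0, so ω_n = 10.71 rad/s and ζ = 7.254/(2·10.71) = 0.3387.

ζ = 0.339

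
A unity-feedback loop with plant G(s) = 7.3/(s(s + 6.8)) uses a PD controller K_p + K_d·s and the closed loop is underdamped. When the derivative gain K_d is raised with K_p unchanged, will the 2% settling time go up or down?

decrease

Characteristic equation s² + (6.8 + 7.3K_d)s + 7.3K_p = 0: raising K_d increases ζω_n = (6.8+7.3K_d)/2 while the loop stays underdamped, so T_s ≈ 4/(ζω_n) decreases.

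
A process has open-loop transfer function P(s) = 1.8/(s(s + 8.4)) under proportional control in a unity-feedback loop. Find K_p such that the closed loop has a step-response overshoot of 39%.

From %OS = 100·exp(−πζ/√(1−ζ²)) = 39%, ζ = −ln(0.39)/√(π²+ln²(0.39)) = 0.2871.
Characteristic equation s² + 8.4s + 1.8K_p = 0 gives ζ = 8.4/(2√(1.8K_p)).
Setting ζ = 0.2871: √(1.8K_p) = 8.4/(2·0.2871) = 14.63, so K_p = 214/1.8 = 119.

K_p = 119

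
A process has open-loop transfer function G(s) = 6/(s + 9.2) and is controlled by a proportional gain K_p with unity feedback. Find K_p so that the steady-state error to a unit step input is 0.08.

K_p = 17.6

Steady-state error for a unit step on this type-0 loop is 1/(1 + K_p·G(0)).
G(0) = 0.6522. Require 1/(1 + K_p·0.6522) = 0.08, so 1 + 0.6522·K_p = 12.5.
K_p = (12.5 − 1)/0.6522 = 17.6.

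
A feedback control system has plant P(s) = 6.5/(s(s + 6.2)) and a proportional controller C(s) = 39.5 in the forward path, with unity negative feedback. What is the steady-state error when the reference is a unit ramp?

The loop has one pole at the origin (type 1). Velocity error constant K_v = lim_{s→0} s·C(s)P(s) = 39.5·6.5/6.2 = 41.41.
Steady-state error to a unit ramp: e_ss = 1/K_v = 0.0241.

0.0241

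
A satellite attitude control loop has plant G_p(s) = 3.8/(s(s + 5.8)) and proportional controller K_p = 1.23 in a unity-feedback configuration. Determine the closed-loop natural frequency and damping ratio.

1 + K_p·G_p(s) = 0 gives s² + 5.8s + 4.674 = 0.
Matching s² + 2ζω_n s + ω_n²: ω_n = √4.674 = 2.162 rad/s and 2ζω_n = 5.8, so ζ = 5.8/(2·2.162) = 1.34.

ω_n = 2.16 rad/s, ζ = 1.34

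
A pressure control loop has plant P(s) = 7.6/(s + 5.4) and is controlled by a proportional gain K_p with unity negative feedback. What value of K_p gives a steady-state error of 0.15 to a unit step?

K_p = 4.03

Steady-state error for a unit step on this type-0 loop is 1/(1 + K_p·P(0)).
P(0) = 1.407. Require 1/(1 + K_p·1.407) = 0.15, so 1 + 1.407·K_p = 6.667.
K_p = (6.667 − 1)/1.407 = 4.03.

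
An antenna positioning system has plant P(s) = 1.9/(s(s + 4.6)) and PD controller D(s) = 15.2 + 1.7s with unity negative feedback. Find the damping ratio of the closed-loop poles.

Forward path: (15.2 + 1.7s)·1.9/(s(s+4.6)). The closed-loop characteristic equation is s² + (4.6 + 1.9·1.7)s + 1.9·15.2 = 0.
That is s² + 7.83s + 28.88 = 0, so ω_n = 5.374 rad/s and ζ = 7.83/(2·5.374) = 0.7285.

ζ = 0.729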